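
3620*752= 2722240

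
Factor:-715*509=- 363935 = - 5^1*11^1*13^1*509^1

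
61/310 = 61/310 = 0.20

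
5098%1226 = 194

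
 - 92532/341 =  - 272 + 20/31 = - 271.35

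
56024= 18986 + 37038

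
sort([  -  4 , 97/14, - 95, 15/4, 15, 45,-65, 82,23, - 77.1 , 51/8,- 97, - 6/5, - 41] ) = [ - 97, - 95,-77.1, - 65,  -  41,-4,-6/5,15/4,51/8,97/14, 15, 23,45 , 82] 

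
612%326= 286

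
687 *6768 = 4649616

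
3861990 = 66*58515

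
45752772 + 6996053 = 52748825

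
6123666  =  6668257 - 544591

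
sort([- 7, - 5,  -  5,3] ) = [  -  7, - 5, - 5,3] 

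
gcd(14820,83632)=4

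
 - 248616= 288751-537367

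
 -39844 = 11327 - 51171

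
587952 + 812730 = 1400682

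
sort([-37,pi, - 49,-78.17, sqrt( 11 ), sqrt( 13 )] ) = [  -  78.17, - 49, - 37, pi, sqrt( 11), sqrt ( 13 )]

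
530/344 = 1 + 93/172 = 1.54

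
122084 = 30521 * 4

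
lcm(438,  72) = 5256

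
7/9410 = 7/9410 =0.00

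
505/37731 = 505/37731 = 0.01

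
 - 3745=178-3923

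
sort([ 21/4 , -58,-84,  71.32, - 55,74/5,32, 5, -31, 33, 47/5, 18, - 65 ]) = [ - 84, - 65, -58, - 55,-31 , 5,21/4,  47/5,74/5, 18 , 32,33 , 71.32 ]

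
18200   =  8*2275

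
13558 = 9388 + 4170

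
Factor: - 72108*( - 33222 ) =2^3*3^3*7^2*113^1 *2003^1 = 2395571976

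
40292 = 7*5756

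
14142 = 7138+7004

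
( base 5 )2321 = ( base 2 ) 101010000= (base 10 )336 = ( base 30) b6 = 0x150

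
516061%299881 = 216180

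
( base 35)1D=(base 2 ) 110000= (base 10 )48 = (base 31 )1H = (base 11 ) 44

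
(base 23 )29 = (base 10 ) 55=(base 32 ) 1n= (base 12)47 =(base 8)67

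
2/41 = 2/41 = 0.05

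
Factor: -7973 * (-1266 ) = 10093818   =  2^1 * 3^1*7^1 * 17^1*67^1*211^1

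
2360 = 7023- 4663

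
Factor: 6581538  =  2^1*3^2*365641^1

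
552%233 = 86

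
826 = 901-75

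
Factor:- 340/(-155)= 68/31 = 2^2*17^1*31^ (-1 )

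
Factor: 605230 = 2^1*5^1*29^1*2087^1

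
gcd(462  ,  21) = 21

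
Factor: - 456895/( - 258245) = 13^( - 1)*23^1 =23/13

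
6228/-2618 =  - 3 + 813/1309 = - 2.38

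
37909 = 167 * 227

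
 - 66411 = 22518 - 88929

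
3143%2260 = 883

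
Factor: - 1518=  -  2^1*3^1*11^1*23^1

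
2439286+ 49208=2488494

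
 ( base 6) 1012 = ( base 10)224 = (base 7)440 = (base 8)340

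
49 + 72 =121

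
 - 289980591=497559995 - 787540586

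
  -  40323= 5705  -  46028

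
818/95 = 818/95 = 8.61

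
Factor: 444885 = 3^1 * 5^1*7^1*19^1*223^1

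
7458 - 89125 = - 81667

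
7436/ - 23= - 324+16/23=- 323.30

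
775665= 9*86185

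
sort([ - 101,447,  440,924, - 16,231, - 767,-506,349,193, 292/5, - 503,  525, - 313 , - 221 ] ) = [- 767, - 506, - 503,-313, - 221, - 101, - 16, 292/5,193,231, 349,440,447,525 , 924] 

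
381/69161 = 381/69161 = 0.01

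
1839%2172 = 1839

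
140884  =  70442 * 2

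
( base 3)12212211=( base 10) 4288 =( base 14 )17c4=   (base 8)10300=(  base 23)82A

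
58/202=29/101=0.29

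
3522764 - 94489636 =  - 90966872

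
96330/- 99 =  - 32110/33 = -973.03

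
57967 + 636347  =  694314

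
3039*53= 161067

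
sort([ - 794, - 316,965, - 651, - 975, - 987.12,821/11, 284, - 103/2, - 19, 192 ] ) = [ -987.12, - 975,- 794 , - 651,- 316,  -  103/2, - 19, 821/11,192,284, 965] 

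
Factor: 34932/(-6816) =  - 41/8 = -2^( - 3)*41^1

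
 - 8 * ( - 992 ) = 7936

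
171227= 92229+78998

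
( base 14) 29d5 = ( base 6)54235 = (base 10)7439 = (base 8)16417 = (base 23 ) E1A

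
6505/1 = 6505 = 6505.00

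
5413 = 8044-2631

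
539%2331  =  539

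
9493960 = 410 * 23156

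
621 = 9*69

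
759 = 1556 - 797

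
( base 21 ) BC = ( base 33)7C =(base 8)363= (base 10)243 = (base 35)6X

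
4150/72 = 2075/36= 57.64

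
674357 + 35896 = 710253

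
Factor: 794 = 2^1 * 397^1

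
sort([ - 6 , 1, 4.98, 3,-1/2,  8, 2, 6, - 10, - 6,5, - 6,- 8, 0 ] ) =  [ - 10,  -  8,  -  6, - 6,  -  6 , - 1/2, 0, 1,2, 3, 4.98, 5,6,8 ]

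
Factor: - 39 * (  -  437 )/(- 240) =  - 5681/80 = -2^ (  -  4) * 5^ ( - 1 )*13^1*19^1* 23^1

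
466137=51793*9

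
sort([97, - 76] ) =[ - 76, 97] 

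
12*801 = 9612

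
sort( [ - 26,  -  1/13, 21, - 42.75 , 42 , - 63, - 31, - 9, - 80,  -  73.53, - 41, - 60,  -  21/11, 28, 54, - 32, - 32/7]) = [ - 80, - 73.53, - 63, - 60, - 42.75, - 41, - 32 , - 31, - 26, - 9,-32/7, - 21/11, - 1/13, 21,28, 42,54 ]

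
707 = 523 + 184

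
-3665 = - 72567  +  68902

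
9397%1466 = 601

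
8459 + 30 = 8489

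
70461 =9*7829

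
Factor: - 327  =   - 3^1*109^1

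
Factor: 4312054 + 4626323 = 3^3*7^1 * 47293^1   =  8938377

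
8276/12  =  2069/3 = 689.67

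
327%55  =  52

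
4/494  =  2/247  =  0.01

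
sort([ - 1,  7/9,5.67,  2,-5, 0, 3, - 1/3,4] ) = [ - 5, - 1, - 1/3, 0, 7/9,2,3, 4,5.67 ] 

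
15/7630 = 3/1526  =  0.00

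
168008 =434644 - 266636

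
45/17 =2 +11/17 = 2.65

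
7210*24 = 173040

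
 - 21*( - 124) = 2604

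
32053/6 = 5342  +  1/6 = 5342.17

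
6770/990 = 677/99 = 6.84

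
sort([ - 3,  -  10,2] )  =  [ - 10 , - 3,  2]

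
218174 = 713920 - 495746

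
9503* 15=142545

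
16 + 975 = 991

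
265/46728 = 265/46728= 0.01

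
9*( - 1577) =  - 14193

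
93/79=93/79 = 1.18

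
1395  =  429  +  966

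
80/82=40/41  =  0.98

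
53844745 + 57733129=111577874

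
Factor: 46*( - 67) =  - 2^1*23^1 * 67^1  =  - 3082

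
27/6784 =27/6784 = 0.00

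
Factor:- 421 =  -421^1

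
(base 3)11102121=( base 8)6235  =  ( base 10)3229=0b110010011101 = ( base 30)3HJ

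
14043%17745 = 14043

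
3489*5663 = 19758207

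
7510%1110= 850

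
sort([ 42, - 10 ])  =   [ - 10,42]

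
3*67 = 201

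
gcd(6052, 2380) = 68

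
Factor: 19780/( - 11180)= - 23/13 = - 13^(- 1)*23^1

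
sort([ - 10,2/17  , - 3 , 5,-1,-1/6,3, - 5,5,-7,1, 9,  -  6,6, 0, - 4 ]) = [ -10,-7,  -  6,  -  5,- 4,  -  3, - 1, - 1/6, 0,2/17,1,  3, 5, 5 , 6, 9 ]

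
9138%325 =38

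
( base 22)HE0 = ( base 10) 8536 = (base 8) 20530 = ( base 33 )7RM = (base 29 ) a4a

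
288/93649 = 288/93649 = 0.00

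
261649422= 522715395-261065973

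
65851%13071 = 496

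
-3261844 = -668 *4883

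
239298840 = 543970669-304671829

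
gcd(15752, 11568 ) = 8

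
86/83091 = 86/83091  =  0.00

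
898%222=10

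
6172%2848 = 476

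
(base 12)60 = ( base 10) 72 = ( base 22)36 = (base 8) 110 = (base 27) 2i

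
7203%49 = 0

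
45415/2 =45415/2 =22707.50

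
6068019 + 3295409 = 9363428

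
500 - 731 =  - 231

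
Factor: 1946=2^1*7^1*139^1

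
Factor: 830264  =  2^3*67^1*1549^1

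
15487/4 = 3871 + 3/4 = 3871.75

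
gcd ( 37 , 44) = 1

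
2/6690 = 1/3345 = 0.00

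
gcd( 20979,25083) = 27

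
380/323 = 20/17 = 1.18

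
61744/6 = 10290+2/3 = 10290.67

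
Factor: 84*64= 2^8*3^1*7^1 = 5376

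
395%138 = 119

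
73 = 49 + 24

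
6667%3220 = 227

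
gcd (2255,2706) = 451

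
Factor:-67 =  -67^1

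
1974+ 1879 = 3853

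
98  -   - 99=197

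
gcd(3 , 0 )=3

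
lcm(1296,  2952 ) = 53136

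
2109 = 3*703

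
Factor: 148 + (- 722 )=  -  574 = -2^1*7^1*41^1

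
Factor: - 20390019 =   -  3^1*13^2*131^1*307^1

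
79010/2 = 39505=39505.00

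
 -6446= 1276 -7722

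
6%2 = 0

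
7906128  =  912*8669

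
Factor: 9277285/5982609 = 3^(-1) * 5^1*1855457^1* 1994203^(  -  1 ) 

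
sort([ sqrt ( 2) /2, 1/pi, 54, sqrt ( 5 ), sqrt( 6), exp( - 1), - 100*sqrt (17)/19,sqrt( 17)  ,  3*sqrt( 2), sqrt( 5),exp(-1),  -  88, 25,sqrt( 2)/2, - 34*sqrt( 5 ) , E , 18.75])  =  [ - 88 , - 34*sqrt(5), - 100*sqrt (17)/19,1/pi,exp(- 1), exp( - 1 ),  sqrt ( 2 ) /2, sqrt( 2)/2, sqrt(5), sqrt(5), sqrt( 6), E, sqrt( 17 ), 3 * sqrt( 2 ), 18.75, 25,54]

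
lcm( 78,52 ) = 156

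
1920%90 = 30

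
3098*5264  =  16307872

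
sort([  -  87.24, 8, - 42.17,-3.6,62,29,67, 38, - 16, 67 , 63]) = [ - 87.24,-42.17, - 16, - 3.6,8,  29,38,  62, 63,67,67]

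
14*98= 1372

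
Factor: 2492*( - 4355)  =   - 10852660 =- 2^2*5^1*  7^1*13^1*67^1 * 89^1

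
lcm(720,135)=2160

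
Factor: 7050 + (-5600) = 1450= 2^1*5^2 * 29^1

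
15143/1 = 15143= 15143.00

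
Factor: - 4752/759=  - 144/23 = - 2^4*3^2*23^( - 1)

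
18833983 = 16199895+2634088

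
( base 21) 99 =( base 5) 1243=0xC6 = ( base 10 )198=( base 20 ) 9i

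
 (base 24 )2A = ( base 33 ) 1p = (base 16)3A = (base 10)58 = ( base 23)2C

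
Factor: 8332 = 2^2*2083^1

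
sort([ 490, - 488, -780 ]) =[ - 780, - 488,490] 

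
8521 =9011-490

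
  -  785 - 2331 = -3116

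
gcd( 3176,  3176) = 3176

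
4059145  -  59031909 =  - 54972764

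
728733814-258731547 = 470002267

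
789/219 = 263/73 = 3.60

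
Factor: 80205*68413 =3^1*5^1*37^1*43^2*5347^1 = 5487064665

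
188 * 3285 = 617580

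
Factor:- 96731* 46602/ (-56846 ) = 2253929031/28423 = 3^3*43^( - 1)*661^( - 1)*863^1*96731^1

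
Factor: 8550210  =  2^1 * 3^1 * 5^1 * 285007^1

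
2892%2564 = 328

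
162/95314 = 81/47657  =  0.00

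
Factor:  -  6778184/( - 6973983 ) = 2^3*3^(  -  2)*7^1*191^ ( - 1)* 4057^( - 1)*121039^1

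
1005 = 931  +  74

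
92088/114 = 15348/19 = 807.79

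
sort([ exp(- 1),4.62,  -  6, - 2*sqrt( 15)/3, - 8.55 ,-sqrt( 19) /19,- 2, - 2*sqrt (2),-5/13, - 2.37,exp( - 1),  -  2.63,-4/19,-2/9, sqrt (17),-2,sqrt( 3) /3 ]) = [ - 8.55, - 6,-2*sqrt (2),-2.63,-2*sqrt(15)/3 , - 2.37,- 2, - 2, - 5/13, - sqrt( 19 )/19,-2/9,- 4/19, exp( - 1),exp( - 1),sqrt(3) /3,sqrt(17 ),4.62]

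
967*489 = 472863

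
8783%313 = 19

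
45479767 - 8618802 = 36860965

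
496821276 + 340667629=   837488905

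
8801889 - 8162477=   639412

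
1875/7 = 1875/7 = 267.86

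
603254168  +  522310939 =1125565107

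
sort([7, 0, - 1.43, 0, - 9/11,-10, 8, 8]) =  [ - 10, - 1.43 , - 9/11,0,0,7,8, 8 ] 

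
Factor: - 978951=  - 3^1*179^1*1823^1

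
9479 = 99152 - 89673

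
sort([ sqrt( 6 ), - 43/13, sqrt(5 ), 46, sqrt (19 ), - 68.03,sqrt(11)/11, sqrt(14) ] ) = [ - 68.03  , - 43/13, sqrt( 11 )/11, sqrt(5), sqrt( 6), sqrt( 14),sqrt(19), 46]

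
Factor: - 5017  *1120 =-2^5*5^1 *7^1*29^1*173^1=- 5619040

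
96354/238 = 404 + 101/119 = 404.85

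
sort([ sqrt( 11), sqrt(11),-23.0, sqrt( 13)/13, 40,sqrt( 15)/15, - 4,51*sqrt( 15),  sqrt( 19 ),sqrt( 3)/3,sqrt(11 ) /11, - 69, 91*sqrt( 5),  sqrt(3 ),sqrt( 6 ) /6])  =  [ - 69, - 23.0, - 4,sqrt( 15 ) /15, sqrt( 13 ) /13,  sqrt(11)/11, sqrt(6) /6 , sqrt( 3) /3,sqrt (3), sqrt (11), sqrt( 11 ), sqrt( 19), 40,51*sqrt( 15 ), 91 * sqrt( 5) ]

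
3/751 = 3/751=0.00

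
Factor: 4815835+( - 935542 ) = 3^1 *431^1*3001^1 = 3880293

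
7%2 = 1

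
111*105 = 11655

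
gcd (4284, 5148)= 36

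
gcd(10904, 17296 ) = 376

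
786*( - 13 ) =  - 10218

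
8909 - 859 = 8050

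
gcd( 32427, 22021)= 1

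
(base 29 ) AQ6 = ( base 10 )9170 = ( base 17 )1EC7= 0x23d2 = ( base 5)243140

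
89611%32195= 25221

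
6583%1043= 325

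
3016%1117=782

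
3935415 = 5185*759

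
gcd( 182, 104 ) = 26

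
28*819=22932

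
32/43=32/43 = 0.74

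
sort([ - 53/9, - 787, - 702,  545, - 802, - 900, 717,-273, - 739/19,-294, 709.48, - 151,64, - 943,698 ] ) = [ -943, - 900,  -  802, - 787, - 702, - 294, -273, - 151, - 739/19, - 53/9, 64, 545, 698, 709.48,717 ]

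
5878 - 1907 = 3971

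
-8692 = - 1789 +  - 6903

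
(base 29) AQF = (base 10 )9179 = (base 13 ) 4241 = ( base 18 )1a5h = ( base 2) 10001111011011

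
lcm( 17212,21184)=275392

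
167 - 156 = 11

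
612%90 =72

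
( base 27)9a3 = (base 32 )6LI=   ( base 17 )16B0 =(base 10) 6834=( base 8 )15262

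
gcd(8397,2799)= 2799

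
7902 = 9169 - 1267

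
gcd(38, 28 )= 2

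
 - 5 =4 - 9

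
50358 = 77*654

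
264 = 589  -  325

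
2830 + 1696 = 4526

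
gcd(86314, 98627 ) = 1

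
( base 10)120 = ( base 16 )78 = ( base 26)4g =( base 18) 6C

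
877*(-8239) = -7225603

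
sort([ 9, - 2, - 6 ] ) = [ - 6, - 2, 9 ] 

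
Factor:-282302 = -2^1*17^1*19^2 * 23^1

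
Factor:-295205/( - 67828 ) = 2^(-2)*5^1*17^1 * 23^1*31^( - 1) * 151^1*547^(-1 )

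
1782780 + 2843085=4625865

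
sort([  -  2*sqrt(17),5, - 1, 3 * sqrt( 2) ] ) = [  -  2*sqrt( 17), - 1, 3*sqrt( 2), 5]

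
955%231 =31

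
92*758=69736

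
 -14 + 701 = 687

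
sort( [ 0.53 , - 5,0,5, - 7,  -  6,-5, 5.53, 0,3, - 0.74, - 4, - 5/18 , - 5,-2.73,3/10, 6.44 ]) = [  -  7, - 6, - 5, - 5, - 5, - 4, - 2.73,- 0.74, - 5/18,0,0,3/10,0.53 , 3,5, 5.53,6.44] 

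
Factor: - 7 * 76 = -2^2*7^1*19^1 = -532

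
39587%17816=3955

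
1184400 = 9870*120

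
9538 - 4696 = 4842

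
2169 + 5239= 7408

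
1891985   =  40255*47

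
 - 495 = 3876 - 4371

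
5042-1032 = 4010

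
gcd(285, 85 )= 5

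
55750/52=27875/26= 1072.12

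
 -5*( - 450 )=2250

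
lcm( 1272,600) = 31800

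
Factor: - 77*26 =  - 2002= - 2^1 * 7^1 * 11^1*13^1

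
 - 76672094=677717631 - 754389725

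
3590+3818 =7408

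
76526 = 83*922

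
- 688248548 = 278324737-966573285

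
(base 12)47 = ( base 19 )2H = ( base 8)67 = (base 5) 210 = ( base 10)55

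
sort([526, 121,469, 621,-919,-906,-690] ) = [ - 919,-906, - 690,121, 469,526, 621]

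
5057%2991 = 2066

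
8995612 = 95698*94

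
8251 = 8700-449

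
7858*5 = 39290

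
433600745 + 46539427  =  480140172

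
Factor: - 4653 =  - 3^2 * 11^1 * 47^1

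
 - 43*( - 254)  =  10922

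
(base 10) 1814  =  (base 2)11100010110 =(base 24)33e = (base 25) 2me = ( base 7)5201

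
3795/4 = 948 + 3/4=948.75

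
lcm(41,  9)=369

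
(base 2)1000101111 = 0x22f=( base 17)1ff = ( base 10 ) 559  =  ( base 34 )gf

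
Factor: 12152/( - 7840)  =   - 31/20 = - 2^ (- 2 )*5^( - 1 )*31^1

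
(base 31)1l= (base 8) 64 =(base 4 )310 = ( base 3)1221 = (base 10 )52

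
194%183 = 11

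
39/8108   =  39/8108= 0.00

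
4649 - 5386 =- 737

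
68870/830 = 6887/83   =  82.98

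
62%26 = 10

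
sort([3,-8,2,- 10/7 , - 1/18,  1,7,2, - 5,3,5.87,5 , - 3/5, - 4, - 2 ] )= [ - 8, - 5, - 4,  -  2, - 10/7,-3/5, - 1/18,1,  2,2 , 3,3 , 5, 5.87, 7] 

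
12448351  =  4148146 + 8300205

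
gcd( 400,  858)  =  2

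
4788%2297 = 194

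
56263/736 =56263/736 = 76.44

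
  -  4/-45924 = 1/11481 = 0.00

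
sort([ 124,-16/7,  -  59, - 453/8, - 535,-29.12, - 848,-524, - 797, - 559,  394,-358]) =[ - 848, - 797, - 559 , - 535, - 524, - 358, - 59, - 453/8, - 29.12, - 16/7,  124,394]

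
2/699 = 2/699= 0.00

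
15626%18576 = 15626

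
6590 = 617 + 5973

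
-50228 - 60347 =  - 110575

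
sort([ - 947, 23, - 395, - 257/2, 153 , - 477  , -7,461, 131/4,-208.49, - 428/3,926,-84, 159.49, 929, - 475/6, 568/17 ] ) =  [  -  947, - 477, - 395, - 208.49,  -  428/3, - 257/2, - 84, - 475/6, - 7, 23,131/4, 568/17,153, 159.49, 461, 926, 929 ]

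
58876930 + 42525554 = 101402484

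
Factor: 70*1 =2^1*5^1*7^1  =  70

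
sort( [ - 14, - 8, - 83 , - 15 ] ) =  [ - 83, - 15 , - 14, - 8 ]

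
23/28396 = 23/28396 = 0.00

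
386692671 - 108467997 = 278224674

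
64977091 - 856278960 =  - 791301869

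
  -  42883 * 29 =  - 1243607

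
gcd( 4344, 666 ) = 6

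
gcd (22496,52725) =703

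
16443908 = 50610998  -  34167090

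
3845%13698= 3845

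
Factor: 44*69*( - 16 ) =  - 2^6 * 3^1 *11^1* 23^1 = - 48576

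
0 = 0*3568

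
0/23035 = 0 = 0.00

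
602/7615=602/7615= 0.08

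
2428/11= 220+8/11 =220.73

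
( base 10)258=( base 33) 7R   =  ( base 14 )146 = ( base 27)9f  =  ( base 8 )402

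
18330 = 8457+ 9873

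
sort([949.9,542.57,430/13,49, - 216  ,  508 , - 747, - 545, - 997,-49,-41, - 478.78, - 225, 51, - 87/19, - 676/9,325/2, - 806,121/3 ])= [ -997, - 806,  -  747, - 545, - 478.78, - 225 ,-216, - 676/9, - 49, - 41, - 87/19,  430/13,121/3,49, 51,325/2,508,542.57,949.9] 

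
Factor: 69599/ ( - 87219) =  - 79/99 = - 3^( -2)* 11^( - 1)*79^1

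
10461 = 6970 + 3491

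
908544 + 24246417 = 25154961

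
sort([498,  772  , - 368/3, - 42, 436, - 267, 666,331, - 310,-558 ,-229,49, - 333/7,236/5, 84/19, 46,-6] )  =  [ - 558,-310, - 267, - 229, - 368/3, - 333/7 , - 42, -6, 84/19,  46,236/5, 49,331,436 , 498, 666, 772 ] 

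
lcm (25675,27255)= 1771575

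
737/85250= 67/7750 = 0.01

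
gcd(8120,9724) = 4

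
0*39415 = 0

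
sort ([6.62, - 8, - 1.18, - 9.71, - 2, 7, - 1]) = [ - 9.71 , - 8, - 2,  -  1.18, - 1,  6.62,7]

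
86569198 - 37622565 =48946633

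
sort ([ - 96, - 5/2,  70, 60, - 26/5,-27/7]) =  [ - 96, - 26/5, - 27/7, - 5/2,60,70 ] 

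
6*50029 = 300174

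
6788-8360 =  -1572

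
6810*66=449460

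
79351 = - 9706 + 89057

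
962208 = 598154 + 364054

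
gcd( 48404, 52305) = 1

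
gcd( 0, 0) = 0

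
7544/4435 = 7544/4435  =  1.70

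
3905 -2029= 1876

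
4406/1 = 4406 = 4406.00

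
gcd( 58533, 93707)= 1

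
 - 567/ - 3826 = 567/3826 = 0.15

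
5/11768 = 5/11768 = 0.00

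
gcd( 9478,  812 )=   14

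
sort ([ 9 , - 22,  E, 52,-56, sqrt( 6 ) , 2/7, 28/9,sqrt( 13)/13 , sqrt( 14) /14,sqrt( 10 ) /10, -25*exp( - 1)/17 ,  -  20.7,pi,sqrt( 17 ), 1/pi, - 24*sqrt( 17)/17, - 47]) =[ - 56, - 47 , - 22, - 20.7, - 24*sqrt(17 )/17, - 25 * exp( - 1 )/17,  sqrt( 14 ) /14,  sqrt( 13) /13, 2/7 , sqrt( 10 )/10  ,  1/pi,  sqrt(6),E, 28/9 , pi, sqrt( 17), 9 , 52]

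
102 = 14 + 88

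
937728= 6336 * 148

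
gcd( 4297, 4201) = 1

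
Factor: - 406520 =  - 2^3*5^1*10163^1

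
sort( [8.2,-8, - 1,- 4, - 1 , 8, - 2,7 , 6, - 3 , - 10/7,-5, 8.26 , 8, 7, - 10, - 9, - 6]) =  [ - 10, - 9, - 8, - 6, - 5 , - 4, - 3, - 2 , - 10/7,-1, - 1, 6,7,7,8,8,8.2, 8.26]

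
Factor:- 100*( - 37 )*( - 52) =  - 192400=- 2^4 * 5^2*13^1*37^1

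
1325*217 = 287525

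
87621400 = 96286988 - 8665588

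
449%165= 119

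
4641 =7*663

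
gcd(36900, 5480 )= 20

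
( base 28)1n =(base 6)123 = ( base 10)51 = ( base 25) 21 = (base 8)63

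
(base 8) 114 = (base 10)76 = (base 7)136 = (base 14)56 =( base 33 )2A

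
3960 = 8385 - 4425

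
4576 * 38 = 173888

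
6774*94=636756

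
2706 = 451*6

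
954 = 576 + 378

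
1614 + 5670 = 7284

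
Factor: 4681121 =23^2*8849^1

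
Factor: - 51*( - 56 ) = 2^3*3^1*7^1*17^1 = 2856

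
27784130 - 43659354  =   -15875224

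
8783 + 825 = 9608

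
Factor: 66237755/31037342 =2^(-1 ) * 5^1*7^( - 1)*17^( - 1)*41^1*103^1*3137^1*130409^( - 1)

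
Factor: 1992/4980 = 2/5 = 2^1*5^( - 1 )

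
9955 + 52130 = 62085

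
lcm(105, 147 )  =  735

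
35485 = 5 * 7097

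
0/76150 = 0= 0.00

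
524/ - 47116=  - 131/11779 = - 0.01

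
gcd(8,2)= 2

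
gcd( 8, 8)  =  8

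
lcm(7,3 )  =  21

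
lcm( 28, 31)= 868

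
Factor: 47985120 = 2^5 *3^2*5^1*47^1*709^1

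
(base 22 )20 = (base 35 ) 19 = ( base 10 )44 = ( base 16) 2c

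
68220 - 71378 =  - 3158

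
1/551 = 1/551  =  0.00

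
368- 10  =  358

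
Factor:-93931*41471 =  - 3895412501 = - 29^1*41^1*79^1 * 113^1 * 367^1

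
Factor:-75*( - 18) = 2^1*3^3*5^2 = 1350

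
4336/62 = 69 +29/31= 69.94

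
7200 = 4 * 1800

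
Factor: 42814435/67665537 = 3^( - 5)*5^1 * 278459^( - 1) * 8562887^1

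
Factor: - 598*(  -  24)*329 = 4721808 = 2^4*3^1*7^1*13^1*23^1*47^1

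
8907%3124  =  2659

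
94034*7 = 658238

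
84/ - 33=  -  28/11  =  - 2.55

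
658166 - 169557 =488609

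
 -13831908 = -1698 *8146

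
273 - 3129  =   - 2856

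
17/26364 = 17/26364  =  0.00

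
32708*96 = 3139968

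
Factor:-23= - 23^1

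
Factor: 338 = 2^1 * 13^2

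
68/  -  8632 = -17/2158= -0.01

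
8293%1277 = 631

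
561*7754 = 4349994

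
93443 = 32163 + 61280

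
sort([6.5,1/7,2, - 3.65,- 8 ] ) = [ - 8  , -3.65,  1/7, 2, 6.5] 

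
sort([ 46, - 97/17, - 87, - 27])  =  [ - 87,-27, - 97/17,46] 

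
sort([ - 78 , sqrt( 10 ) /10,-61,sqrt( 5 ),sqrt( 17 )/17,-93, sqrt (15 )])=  [ - 93,  -  78, - 61,sqrt(17)/17, sqrt( 10) /10,sqrt( 5),  sqrt( 15 ) ]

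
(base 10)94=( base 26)3G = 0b1011110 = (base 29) 37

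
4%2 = 0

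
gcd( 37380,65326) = 178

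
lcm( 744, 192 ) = 5952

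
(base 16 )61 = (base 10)97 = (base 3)10121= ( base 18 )57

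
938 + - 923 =15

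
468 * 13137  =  6148116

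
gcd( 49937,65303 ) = 1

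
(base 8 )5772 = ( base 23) 5i7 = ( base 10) 3066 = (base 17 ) AA6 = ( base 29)3IL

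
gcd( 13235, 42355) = 5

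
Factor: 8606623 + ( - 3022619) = 5584004 = 2^2 * 1396001^1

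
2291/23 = 2291/23 = 99.61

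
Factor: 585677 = 585677^1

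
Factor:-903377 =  - 919^1* 983^1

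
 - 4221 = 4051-8272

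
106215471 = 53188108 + 53027363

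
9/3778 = 9/3778= 0.00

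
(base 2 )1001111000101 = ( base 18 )fb3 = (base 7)20520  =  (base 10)5061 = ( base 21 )BA0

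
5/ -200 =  - 1 + 39/40 = - 0.03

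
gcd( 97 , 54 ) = 1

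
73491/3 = 24497 =24497.00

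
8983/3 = 8983/3 = 2994.33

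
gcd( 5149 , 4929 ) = 1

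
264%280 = 264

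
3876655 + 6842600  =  10719255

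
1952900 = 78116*25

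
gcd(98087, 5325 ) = 1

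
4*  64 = 256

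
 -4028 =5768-9796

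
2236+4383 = 6619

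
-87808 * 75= - 6585600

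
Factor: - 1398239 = -23^1*60793^1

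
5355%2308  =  739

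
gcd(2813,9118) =97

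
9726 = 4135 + 5591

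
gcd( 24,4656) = 24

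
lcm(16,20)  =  80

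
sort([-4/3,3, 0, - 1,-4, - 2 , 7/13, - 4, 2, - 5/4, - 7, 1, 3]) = [ - 7, - 4, - 4,- 2,  -  4/3, - 5/4, - 1, 0,  7/13, 1,2,3, 3]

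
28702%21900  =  6802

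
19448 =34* 572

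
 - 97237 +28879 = - 68358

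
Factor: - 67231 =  - 67231^1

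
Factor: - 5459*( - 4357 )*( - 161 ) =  - 7^1*23^1*53^1*103^1*4357^1  =  -  3829362943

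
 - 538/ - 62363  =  538/62363 =0.01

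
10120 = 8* 1265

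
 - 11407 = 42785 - 54192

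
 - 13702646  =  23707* (-578 ) 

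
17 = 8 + 9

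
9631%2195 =851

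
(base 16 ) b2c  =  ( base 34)2g4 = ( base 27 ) 3op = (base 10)2860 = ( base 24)4n4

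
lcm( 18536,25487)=203896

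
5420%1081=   15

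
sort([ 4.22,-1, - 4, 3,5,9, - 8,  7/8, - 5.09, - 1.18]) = [ - 8,-5.09,-4, - 1.18, - 1, 7/8, 3, 4.22,5, 9]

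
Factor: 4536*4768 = 21627648 = 2^8 *3^4 * 7^1*149^1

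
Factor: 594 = 2^1*3^3*11^1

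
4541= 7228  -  2687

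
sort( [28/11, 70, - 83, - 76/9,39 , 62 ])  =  [-83, - 76/9, 28/11,39 , 62,  70]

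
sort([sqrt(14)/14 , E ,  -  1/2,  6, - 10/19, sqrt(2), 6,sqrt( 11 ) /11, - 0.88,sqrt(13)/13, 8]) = [ - 0.88, - 10/19, - 1/2,sqrt( 14)/14, sqrt( 13 )/13,sqrt( 11 ) /11,sqrt(2),E,6,  6,8]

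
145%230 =145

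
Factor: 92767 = 92767^1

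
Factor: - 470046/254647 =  - 2^1*3^1*78341^1*254647^(  -  1 ) 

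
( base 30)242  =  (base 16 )782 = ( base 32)1S2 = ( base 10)1922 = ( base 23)3ed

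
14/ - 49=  - 1 + 5/7 = - 0.29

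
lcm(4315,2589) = 12945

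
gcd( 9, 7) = 1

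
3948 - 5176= - 1228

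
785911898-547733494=238178404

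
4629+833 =5462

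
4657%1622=1413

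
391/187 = 23/11 = 2.09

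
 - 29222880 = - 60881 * 480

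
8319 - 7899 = 420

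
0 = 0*8100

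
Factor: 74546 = 2^1*37273^1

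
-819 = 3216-4035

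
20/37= 20/37= 0.54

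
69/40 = 69/40=1.73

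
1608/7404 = 134/617=0.22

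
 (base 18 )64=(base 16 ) 70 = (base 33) 3d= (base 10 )112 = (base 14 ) 80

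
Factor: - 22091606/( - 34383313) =2^1*59^1*187217^1*34383313^(-1)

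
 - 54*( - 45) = 2430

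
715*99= 70785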